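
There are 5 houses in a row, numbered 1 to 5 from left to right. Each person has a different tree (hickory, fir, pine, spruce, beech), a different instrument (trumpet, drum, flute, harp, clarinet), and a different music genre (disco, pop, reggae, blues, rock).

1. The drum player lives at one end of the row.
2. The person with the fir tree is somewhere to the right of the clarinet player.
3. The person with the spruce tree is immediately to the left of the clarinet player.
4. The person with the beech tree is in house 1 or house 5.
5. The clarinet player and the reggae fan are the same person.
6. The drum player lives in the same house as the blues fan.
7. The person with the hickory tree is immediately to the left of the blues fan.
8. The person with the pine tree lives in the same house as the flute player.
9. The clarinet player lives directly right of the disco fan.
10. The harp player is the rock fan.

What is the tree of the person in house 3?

From clue 7, the person with the hickory tree must be in house 4.
By clue 7, the blues fan is in house 5.
By clue 6, the drum player is in house 5.
The person with the beech tree is narrowed to house 1 or 5; consider each.
Placing it in house 5 leads to a contradiction, so it's in house 1.
The only tree still possible for house 5 is fir.
The person with the pine tree is narrowed to house 2 or 3; consider each.
Placing it in house 3 leads to a contradiction, so it's in house 2.
By clue 8, the flute player is in house 2.
House 3 tree: only spruce fits.
The clarinet player is in house 4 (clue 3).
Clue 5: the reggae fan is in house 4.
Clue 9 places the disco fan in house 3.
So house 1 gets rock for music genre.
So house 2 gets pop for music genre.
From clue 10, the harp player must be in house 1.
House 3 instrument: only trumpet fits.
So: house 1 = beech/harp/rock, house 2 = pine/flute/pop, house 3 = spruce/trumpet/disco, house 4 = hickory/clarinet/reggae, house 5 = fir/drum/blues.

spruce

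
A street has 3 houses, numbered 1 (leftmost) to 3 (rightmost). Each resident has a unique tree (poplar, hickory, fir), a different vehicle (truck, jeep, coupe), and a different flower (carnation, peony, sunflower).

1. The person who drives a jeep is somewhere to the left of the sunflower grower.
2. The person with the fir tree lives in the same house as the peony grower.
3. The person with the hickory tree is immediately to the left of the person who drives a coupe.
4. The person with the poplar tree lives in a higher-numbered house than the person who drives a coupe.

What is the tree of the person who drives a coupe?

fir

By clue 4, the person with the poplar tree is in house 3.
The person who drives a coupe is in house 2 (clue 4).
House 3's vehicle must be truck (nothing else left).
Clue 3: the person with the hickory tree is in house 1.
House 2's tree must be fir (nothing else left).
House 1 vehicle: only jeep fits.
Clue 2 places the peony grower in house 2.
The only flower still possible for house 1 is carnation.
The only flower still possible for house 3 is sunflower.
So: house 1 = hickory/jeep/carnation, house 2 = fir/coupe/peony, house 3 = poplar/truck/sunflower.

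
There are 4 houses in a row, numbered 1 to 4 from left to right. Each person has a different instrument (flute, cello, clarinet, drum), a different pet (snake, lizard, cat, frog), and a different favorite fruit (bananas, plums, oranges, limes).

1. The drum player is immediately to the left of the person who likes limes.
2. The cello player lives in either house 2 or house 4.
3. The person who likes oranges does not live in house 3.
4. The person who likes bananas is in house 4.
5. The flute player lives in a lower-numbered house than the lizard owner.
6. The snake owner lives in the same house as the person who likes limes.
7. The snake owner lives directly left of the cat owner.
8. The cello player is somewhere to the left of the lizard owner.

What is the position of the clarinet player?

4

Clue 4 places the person who likes bananas in house 4.
Clue 8 places the cello player in house 2.
The only instrument still possible for house 4 is clarinet.
House 1 pet: only frog fits.
That leaves snake as the pet for house 2.
By clue 1, the drum player is in house 1.
Clue 1 places the person who likes limes in house 2.
By clue 7, the cat owner is in house 3.
House 3's instrument must be flute (nothing else left).
So house 4 gets lizard for pet.
So house 3 gets plums for favorite fruit.
The only favorite fruit still possible for house 1 is oranges.
So: house 1 = drum/frog/oranges, house 2 = cello/snake/limes, house 3 = flute/cat/plums, house 4 = clarinet/lizard/bananas.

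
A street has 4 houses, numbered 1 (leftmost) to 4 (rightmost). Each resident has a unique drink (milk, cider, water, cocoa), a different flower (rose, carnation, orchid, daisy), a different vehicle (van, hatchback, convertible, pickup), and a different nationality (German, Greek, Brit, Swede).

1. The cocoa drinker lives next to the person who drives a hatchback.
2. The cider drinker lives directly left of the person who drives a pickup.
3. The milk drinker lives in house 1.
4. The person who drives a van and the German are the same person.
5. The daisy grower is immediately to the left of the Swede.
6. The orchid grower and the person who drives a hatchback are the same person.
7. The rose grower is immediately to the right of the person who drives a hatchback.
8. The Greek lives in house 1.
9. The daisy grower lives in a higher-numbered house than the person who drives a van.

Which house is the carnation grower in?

4

Clue 3 places the milk drinker in house 1.
By clue 8, the Greek is in house 1.
Clue 4: the person who drives a van is in house 2.
Clue 4: the German is in house 2.
The daisy grower is in house 3 (clue 9).
The Swede is in house 4 (clue 5).
Clue 6: the orchid grower is in house 1.
Clue 6 places the person who drives a hatchback in house 1.
From clue 7, the rose grower must be in house 2.
House 4's flower must be carnation (nothing else left).
The only nationality still possible for house 3 is Brit.
Clue 1: the cocoa drinker is in house 2.
House 4's drink must be water (nothing else left).
Clue 2: the person who drives a pickup is in house 4.
House 3's drink must be cider (nothing else left).
So house 3 gets convertible for vehicle.
So: house 1 = milk/orchid/hatchback/Greek, house 2 = cocoa/rose/van/German, house 3 = cider/daisy/convertible/Brit, house 4 = water/carnation/pickup/Swede.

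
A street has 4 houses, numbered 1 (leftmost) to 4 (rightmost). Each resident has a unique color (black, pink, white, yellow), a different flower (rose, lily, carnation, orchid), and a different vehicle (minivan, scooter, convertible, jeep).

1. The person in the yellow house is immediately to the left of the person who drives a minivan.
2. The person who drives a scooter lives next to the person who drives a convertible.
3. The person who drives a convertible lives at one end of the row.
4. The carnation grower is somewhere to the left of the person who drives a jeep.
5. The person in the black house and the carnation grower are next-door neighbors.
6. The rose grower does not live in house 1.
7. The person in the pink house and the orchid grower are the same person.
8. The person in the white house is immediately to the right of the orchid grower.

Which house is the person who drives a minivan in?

That leaves convertible as the vehicle for house 1.
Clue 2: the person who drives a scooter is in house 2.
The person in the yellow house is narrowed to house 2 or 3; consider each.
Placing it in house 3 leads to a contradiction, so it's in house 2.
Clue 1 places the person who drives a minivan in house 3.
The only vehicle still possible for house 4 is jeep.
By clue 8, the person in the white house is in house 4.
Clue 8 places the orchid grower in house 3.
House 1's flower must be lily (nothing else left).
The only flower still possible for house 4 is rose.
Clue 7 places the person in the pink house in house 3.
House 1 color: only black fits.
The only flower still possible for house 2 is carnation.
So: house 1 = black/lily/convertible, house 2 = yellow/carnation/scooter, house 3 = pink/orchid/minivan, house 4 = white/rose/jeep.

3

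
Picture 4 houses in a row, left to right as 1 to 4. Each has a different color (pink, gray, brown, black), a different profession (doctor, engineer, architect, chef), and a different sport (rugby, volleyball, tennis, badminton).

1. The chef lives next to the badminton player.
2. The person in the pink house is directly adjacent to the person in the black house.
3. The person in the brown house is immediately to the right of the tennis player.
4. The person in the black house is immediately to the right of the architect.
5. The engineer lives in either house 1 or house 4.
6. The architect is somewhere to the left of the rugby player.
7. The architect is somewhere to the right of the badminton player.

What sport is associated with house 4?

House 1's color must be gray (nothing else left).
The person in the black house is narrowed to house 3 or 4; consider each.
Placing it in house 3 leads to a contradiction, so it's in house 4.
By clue 2, the person in the pink house is in house 3.
By clue 4, the architect is in house 3.
By clue 6, the rugby player is in house 4.
That leaves brown as the color for house 2.
Clue 3 places the tennis player in house 1.
The only sport still possible for house 2 is badminton.
So house 3 gets volleyball for sport.
Clue 1: the chef is in house 1.
So house 2 gets doctor for profession.
The only profession still possible for house 4 is engineer.
So: house 1 = gray/chef/tennis, house 2 = brown/doctor/badminton, house 3 = pink/architect/volleyball, house 4 = black/engineer/rugby.

rugby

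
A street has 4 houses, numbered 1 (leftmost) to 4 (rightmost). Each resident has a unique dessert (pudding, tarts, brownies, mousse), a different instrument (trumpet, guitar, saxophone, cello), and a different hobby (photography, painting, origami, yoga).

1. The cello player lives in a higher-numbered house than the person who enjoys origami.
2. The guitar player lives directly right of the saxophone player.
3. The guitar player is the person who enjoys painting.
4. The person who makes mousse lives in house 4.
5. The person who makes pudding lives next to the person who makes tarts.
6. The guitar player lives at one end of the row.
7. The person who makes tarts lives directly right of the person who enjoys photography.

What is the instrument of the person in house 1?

trumpet

From clue 4, the person who makes mousse must be in house 4.
Clue 6: the guitar player is in house 4.
Clue 2: the saxophone player is in house 3.
By clue 3, the person who enjoys painting is in house 4.
So house 1 gets trumpet for instrument.
House 2 instrument: only cello fits.
House 3 hobby: only yoga fits.
Clue 1 places the person who enjoys origami in house 1.
House 2's hobby must be photography (nothing else left).
From clue 7, the person who makes tarts must be in house 3.
Clue 5 places the person who makes pudding in house 2.
So house 1 gets brownies for dessert.
So: house 1 = brownies/trumpet/origami, house 2 = pudding/cello/photography, house 3 = tarts/saxophone/yoga, house 4 = mousse/guitar/painting.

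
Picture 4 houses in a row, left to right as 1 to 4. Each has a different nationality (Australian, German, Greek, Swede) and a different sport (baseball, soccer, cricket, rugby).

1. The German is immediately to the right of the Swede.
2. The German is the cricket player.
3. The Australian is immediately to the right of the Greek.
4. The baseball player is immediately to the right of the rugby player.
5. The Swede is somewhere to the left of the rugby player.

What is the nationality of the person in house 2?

House 1's sport must be soccer (nothing else left).
House 4 nationality: only Australian fits.
The only sport still possible for house 4 is baseball.
From clue 3, the Greek must be in house 3.
Clue 4: the rugby player is in house 3.
The only nationality still possible for house 1 is Swede.
House 2's nationality must be German (nothing else left).
The only sport still possible for house 2 is cricket.
So: house 1 = Swede/soccer, house 2 = German/cricket, house 3 = Greek/rugby, house 4 = Australian/baseball.

German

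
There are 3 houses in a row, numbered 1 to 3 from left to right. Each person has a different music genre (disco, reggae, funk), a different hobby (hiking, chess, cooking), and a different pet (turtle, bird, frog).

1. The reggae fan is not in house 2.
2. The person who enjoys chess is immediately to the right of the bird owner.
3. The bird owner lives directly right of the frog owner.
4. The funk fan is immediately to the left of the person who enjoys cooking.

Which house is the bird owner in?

Clue 3 places the bird owner in house 2.
Clue 3 places the frog owner in house 1.
House 1 hobby: only hiking fits.
House 3 pet: only turtle fits.
By clue 2, the person who enjoys chess is in house 3.
House 2 hobby: only cooking fits.
Clue 4: the funk fan is in house 1.
The only music genre still possible for house 2 is disco.
House 3's music genre must be reggae (nothing else left).
So: house 1 = funk/hiking/frog, house 2 = disco/cooking/bird, house 3 = reggae/chess/turtle.

2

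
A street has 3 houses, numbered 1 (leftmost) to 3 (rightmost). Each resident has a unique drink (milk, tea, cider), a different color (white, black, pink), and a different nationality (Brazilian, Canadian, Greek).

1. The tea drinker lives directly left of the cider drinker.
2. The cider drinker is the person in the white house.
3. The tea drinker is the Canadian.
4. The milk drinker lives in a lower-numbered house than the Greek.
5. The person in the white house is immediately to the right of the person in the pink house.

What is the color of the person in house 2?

pink

That leaves cider as the drink for house 3.
The tea drinker is in house 2 (clue 1).
From clue 2, the person in the white house must be in house 3.
Clue 3 places the Canadian in house 2.
Clue 5 places the person in the pink house in house 2.
House 1 drink: only milk fits.
So house 1 gets black for color.
So house 1 gets Brazilian for nationality.
So house 3 gets Greek for nationality.
So: house 1 = milk/black/Brazilian, house 2 = tea/pink/Canadian, house 3 = cider/white/Greek.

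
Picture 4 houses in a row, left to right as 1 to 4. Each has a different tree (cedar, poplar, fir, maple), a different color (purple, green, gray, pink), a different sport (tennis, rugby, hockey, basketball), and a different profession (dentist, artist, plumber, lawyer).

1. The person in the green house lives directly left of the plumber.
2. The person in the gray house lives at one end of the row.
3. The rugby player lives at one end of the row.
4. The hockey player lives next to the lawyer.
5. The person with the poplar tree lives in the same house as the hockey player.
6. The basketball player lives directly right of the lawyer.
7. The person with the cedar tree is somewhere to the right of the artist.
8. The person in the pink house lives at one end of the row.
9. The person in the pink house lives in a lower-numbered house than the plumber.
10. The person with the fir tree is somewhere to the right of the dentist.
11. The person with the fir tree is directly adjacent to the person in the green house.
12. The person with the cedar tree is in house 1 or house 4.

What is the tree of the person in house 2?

Clue 9: the person in the pink house is in house 1.
From clue 12, the person with the cedar tree must be in house 4.
So house 4 gets plumber for profession.
The person in the green house is in house 3 (clue 1).
Clue 11: the person with the fir tree is in house 2.
So house 2 gets purple for color.
That leaves gray as the color for house 4.
Clue 10 places the dentist in house 1.
Clue 4: the lawyer is in house 2.
From clue 6, the basketball player must be in house 3.
House 2 sport: only tennis fits.
So house 4 gets rugby for sport.
House 3's profession must be artist (nothing else left).
From clue 5, the person with the poplar tree must be in house 1.
House 3's tree must be maple (nothing else left).
That leaves hockey as the sport for house 1.
So: house 1 = poplar/pink/hockey/dentist, house 2 = fir/purple/tennis/lawyer, house 3 = maple/green/basketball/artist, house 4 = cedar/gray/rugby/plumber.

fir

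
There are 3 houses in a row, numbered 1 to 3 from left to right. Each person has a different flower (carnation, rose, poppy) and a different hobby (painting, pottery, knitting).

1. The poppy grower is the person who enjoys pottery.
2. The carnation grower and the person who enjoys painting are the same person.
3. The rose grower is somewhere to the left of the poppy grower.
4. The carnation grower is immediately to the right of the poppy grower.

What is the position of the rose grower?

By clue 4, the carnation grower is in house 3.
Clue 4 places the poppy grower in house 2.
House 1's flower must be rose (nothing else left).
Clue 1: the person who enjoys pottery is in house 2.
From clue 2, the person who enjoys painting must be in house 3.
House 1 hobby: only knitting fits.
So: house 1 = rose/knitting, house 2 = poppy/pottery, house 3 = carnation/painting.

1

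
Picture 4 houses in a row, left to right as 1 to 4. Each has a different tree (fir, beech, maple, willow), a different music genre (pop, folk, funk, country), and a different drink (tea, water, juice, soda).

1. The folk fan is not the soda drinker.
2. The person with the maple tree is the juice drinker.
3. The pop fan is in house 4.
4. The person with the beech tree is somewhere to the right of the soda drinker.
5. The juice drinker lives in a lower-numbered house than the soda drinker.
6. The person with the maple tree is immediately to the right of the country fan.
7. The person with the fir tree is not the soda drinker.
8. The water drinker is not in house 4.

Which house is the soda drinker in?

3

The pop fan is in house 4 (clue 3).
The only drink still possible for house 4 is tea.
From clue 2, the person with the maple tree must be in house 2.
From clue 2, the juice drinker must be in house 2.
The soda drinker is in house 3 (clue 5).
Clue 6: the country fan is in house 1.
So house 1 gets water for drink.
Clue 1 places the folk fan in house 2.
By clue 4, the person with the beech tree is in house 4.
House 3's tree must be willow (nothing else left).
That leaves funk as the music genre for house 3.
House 1's tree must be fir (nothing else left).
So: house 1 = fir/country/water, house 2 = maple/folk/juice, house 3 = willow/funk/soda, house 4 = beech/pop/tea.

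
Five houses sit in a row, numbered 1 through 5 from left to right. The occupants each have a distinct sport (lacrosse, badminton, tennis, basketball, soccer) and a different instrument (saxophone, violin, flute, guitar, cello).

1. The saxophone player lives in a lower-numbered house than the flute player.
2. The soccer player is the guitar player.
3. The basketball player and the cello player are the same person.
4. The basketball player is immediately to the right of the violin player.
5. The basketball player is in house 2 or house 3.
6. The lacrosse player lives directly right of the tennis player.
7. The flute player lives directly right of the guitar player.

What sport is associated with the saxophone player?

House 5's instrument must be flute (nothing else left).
By clue 7, the guitar player is in house 4.
Clue 2: the soccer player is in house 4.
House 5 sport: only badminton fits.
The only sport still possible for house 1 is tennis.
Clue 6: the lacrosse player is in house 2.
So house 3 gets basketball for sport.
The cello player is in house 3 (clue 3).
By clue 4, the violin player is in house 2.
That leaves saxophone as the instrument for house 1.
So: house 1 = tennis/saxophone, house 2 = lacrosse/violin, house 3 = basketball/cello, house 4 = soccer/guitar, house 5 = badminton/flute.

tennis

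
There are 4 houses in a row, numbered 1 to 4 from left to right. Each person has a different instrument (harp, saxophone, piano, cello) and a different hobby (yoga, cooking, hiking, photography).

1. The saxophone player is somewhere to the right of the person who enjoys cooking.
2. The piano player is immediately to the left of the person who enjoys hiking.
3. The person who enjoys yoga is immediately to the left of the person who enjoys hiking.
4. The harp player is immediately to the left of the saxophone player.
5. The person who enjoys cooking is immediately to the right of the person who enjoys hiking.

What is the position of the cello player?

From clue 5, the person who enjoys cooking must be in house 3.
Clue 5: the person who enjoys hiking is in house 2.
House 4's hobby must be photography (nothing else left).
The saxophone player is in house 4 (clue 1).
Clue 2 places the piano player in house 1.
The harp player is in house 3 (clue 4).
House 2's instrument must be cello (nothing else left).
So house 1 gets yoga for hobby.
So: house 1 = piano/yoga, house 2 = cello/hiking, house 3 = harp/cooking, house 4 = saxophone/photography.

2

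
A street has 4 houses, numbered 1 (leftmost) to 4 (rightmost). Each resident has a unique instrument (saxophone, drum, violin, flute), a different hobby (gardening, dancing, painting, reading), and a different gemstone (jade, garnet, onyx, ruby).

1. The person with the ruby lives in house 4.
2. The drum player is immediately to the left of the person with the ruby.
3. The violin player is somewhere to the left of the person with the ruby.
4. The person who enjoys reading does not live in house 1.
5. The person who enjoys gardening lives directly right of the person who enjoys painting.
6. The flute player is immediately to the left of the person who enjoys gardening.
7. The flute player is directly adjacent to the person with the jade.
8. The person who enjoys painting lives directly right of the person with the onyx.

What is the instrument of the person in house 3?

drum

By clue 1, the person with the ruby is in house 4.
By clue 2, the drum player is in house 3.
House 4 instrument: only saxophone fits.
House 1's hobby must be dancing (nothing else left).
By clue 6, the flute player is in house 2.
The person who enjoys gardening is in house 3 (clue 6).
House 1's instrument must be violin (nothing else left).
That leaves painting as the hobby for house 2.
So house 4 gets reading for hobby.
From clue 8, the person with the onyx must be in house 1.
So house 2 gets garnet for gemstone.
House 3 gemstone: only jade fits.
So: house 1 = violin/dancing/onyx, house 2 = flute/painting/garnet, house 3 = drum/gardening/jade, house 4 = saxophone/reading/ruby.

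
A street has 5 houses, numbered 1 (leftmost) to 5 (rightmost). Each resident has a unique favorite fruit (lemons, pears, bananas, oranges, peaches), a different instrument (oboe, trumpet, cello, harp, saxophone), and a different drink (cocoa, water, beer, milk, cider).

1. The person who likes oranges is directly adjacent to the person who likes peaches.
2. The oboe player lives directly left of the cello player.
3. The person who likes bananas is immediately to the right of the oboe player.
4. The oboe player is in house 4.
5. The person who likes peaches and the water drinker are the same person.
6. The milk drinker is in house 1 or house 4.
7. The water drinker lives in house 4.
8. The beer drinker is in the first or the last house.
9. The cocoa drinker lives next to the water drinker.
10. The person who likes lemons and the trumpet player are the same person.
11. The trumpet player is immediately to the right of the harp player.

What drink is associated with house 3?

cocoa

By clue 4, the oboe player is in house 4.
Clue 7 places the water drinker in house 4.
The only drink still possible for house 1 is milk.
That leaves cider as the drink for house 2.
House 3 drink: only cocoa fits.
House 5 drink: only beer fits.
Clue 2 places the cello player in house 5.
By clue 3, the person who likes bananas is in house 5.
The person who likes peaches is in house 4 (clue 5).
Clue 1: the person who likes oranges is in house 3.
House 1 favorite fruit: only pears fits.
House 2's favorite fruit must be lemons (nothing else left).
Clue 10 places the trumpet player in house 2.
Clue 11: the harp player is in house 1.
House 3's instrument must be saxophone (nothing else left).
So: house 1 = pears/harp/milk, house 2 = lemons/trumpet/cider, house 3 = oranges/saxophone/cocoa, house 4 = peaches/oboe/water, house 5 = bananas/cello/beer.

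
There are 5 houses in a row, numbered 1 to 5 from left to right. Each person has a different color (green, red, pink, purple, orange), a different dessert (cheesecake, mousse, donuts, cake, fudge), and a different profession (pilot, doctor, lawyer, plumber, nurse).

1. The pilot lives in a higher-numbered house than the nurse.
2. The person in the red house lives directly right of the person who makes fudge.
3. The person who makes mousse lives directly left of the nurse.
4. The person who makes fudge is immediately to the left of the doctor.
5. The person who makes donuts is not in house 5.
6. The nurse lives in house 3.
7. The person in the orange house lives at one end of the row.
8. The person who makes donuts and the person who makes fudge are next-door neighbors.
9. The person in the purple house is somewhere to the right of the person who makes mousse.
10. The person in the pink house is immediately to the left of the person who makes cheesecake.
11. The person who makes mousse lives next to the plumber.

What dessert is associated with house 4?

Clue 6: the nurse is in house 3.
From clue 3, the person who makes mousse must be in house 2.
The plumber is in house 1 (clue 11).
House 1 dessert: only cake fits.
That leaves cheesecake as the dessert for house 5.
The person in the pink house is in house 4 (clue 10).
House 2 color: only green fits.
House 3's color must be purple (nothing else left).
So house 2 gets lawyer for profession.
Clue 2 places the person who makes fudge in house 4.
By clue 4, the doctor is in house 5.
From clue 8, the person who makes donuts must be in house 3.
The only color still possible for house 1 is orange.
So house 5 gets red for color.
The only profession still possible for house 4 is pilot.
So: house 1 = orange/cake/plumber, house 2 = green/mousse/lawyer, house 3 = purple/donuts/nurse, house 4 = pink/fudge/pilot, house 5 = red/cheesecake/doctor.

fudge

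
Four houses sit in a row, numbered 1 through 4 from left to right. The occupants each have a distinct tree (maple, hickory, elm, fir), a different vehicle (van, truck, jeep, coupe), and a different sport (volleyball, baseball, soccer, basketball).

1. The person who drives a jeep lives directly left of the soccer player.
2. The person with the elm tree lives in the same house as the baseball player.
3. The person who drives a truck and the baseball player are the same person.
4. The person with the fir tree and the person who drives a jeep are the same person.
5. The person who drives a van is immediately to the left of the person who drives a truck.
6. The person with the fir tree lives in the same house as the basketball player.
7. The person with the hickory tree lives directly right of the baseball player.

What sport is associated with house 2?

soccer

So house 4 gets coupe for vehicle.
The person with the elm tree is narrowed to house 2 or 3; consider each.
Placing it in house 2 leads to a contradiction, so it's in house 3.
The baseball player is in house 3 (clue 2).
From clue 3, the person who drives a truck must be in house 3.
By clue 5, the person who drives a van is in house 2.
Clue 7 places the person with the hickory tree in house 4.
So house 1 gets jeep for vehicle.
Clue 1 places the soccer player in house 2.
From clue 4, the person with the fir tree must be in house 1.
Clue 6: the basketball player is in house 1.
So house 2 gets maple for tree.
That leaves volleyball as the sport for house 4.
So: house 1 = fir/jeep/basketball, house 2 = maple/van/soccer, house 3 = elm/truck/baseball, house 4 = hickory/coupe/volleyball.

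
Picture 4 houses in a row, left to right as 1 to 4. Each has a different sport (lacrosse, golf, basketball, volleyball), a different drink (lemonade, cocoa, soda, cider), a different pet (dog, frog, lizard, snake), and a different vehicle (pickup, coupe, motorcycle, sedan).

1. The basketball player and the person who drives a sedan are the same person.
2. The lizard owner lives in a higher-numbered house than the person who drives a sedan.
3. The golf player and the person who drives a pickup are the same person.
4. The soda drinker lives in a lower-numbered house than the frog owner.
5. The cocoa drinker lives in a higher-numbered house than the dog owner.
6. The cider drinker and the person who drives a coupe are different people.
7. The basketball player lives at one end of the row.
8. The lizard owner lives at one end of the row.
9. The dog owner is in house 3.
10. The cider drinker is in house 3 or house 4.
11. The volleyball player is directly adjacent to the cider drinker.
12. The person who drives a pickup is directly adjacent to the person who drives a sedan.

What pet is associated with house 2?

frog

From clue 8, the lizard owner must be in house 4.
By clue 9, the dog owner is in house 3.
The only pet still possible for house 1 is snake.
That leaves frog as the pet for house 2.
Clue 1: the basketball player is in house 1.
By clue 1, the person who drives a sedan is in house 1.
Clue 4: the soda drinker is in house 1.
Clue 5 places the cocoa drinker in house 4.
From clue 12, the person who drives a pickup must be in house 2.
House 2's drink must be lemonade (nothing else left).
The only drink still possible for house 3 is cider.
Clue 3 places the golf player in house 2.
Clue 6: the person who drives a coupe is in house 4.
That leaves lacrosse as the sport for house 3.
House 4's sport must be volleyball (nothing else left).
The only vehicle still possible for house 3 is motorcycle.
So: house 1 = basketball/soda/snake/sedan, house 2 = golf/lemonade/frog/pickup, house 3 = lacrosse/cider/dog/motorcycle, house 4 = volleyball/cocoa/lizard/coupe.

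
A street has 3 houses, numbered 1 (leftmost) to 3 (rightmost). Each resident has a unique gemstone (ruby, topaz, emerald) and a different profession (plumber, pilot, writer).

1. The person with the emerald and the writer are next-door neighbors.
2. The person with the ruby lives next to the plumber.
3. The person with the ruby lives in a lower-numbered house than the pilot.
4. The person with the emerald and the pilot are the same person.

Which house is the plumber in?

The person with the emerald is narrowed to house 2 or 3; consider each.
Placing it in house 2 leads to a contradiction, so it's in house 3.
From clue 1, the writer must be in house 2.
The pilot is in house 3 (clue 4).
House 1 profession: only plumber fits.
From clue 2, the person with the ruby must be in house 2.
So house 1 gets topaz for gemstone.
So: house 1 = topaz/plumber, house 2 = ruby/writer, house 3 = emerald/pilot.

1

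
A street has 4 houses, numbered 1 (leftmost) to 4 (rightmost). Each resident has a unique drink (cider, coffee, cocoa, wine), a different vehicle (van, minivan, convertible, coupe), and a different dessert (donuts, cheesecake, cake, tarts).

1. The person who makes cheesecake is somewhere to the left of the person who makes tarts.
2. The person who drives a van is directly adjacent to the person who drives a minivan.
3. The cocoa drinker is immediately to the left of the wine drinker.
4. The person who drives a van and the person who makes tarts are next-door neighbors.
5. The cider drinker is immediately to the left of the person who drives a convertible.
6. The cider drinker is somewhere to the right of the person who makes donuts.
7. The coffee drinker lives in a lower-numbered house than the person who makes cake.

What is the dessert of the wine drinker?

cake

That leaves wine as the drink for house 4.
Clue 3 places the cocoa drinker in house 3.
That leaves coffee as the drink for house 1.
That leaves cider as the drink for house 2.
The person who drives a convertible is in house 3 (clue 5).
By clue 6, the person who makes donuts is in house 1.
Clue 4 places the person who drives a van in house 2.
Clue 4 places the person who makes tarts in house 3.
That leaves minivan as the vehicle for house 1.
So house 4 gets coupe for vehicle.
The only dessert still possible for house 4 is cake.
House 2's dessert must be cheesecake (nothing else left).
So: house 1 = coffee/minivan/donuts, house 2 = cider/van/cheesecake, house 3 = cocoa/convertible/tarts, house 4 = wine/coupe/cake.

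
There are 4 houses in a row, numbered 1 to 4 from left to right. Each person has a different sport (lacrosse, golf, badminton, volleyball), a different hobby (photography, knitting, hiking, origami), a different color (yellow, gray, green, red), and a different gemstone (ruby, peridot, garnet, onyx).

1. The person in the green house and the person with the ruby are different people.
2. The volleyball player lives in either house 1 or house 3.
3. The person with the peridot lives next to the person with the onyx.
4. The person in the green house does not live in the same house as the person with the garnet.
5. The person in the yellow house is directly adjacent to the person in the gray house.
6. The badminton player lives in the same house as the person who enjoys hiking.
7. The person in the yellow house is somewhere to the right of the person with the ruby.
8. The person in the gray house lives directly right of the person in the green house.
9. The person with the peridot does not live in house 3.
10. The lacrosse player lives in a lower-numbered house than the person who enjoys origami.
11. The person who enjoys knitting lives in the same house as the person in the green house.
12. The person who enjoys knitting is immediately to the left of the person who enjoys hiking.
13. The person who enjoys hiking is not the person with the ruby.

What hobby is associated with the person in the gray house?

The volleyball player is narrowed to house 1 or 3; consider each.
Placing it in house 3 leads to a contradiction, so it's in house 1.
The lacrosse player is narrowed to house 2 or 3; consider each.
Placing it in house 3 leads to a contradiction, so it's in house 2.
House 1's hobby must be photography (nothing else left).
So house 2 gets knitting for hobby.
From clue 11, the person in the green house must be in house 2.
Clue 12: the person who enjoys hiking is in house 3.
That leaves origami as the hobby for house 4.
The only color still possible for house 1 is red.
Clue 1 places the person with the ruby in house 1.
By clue 6, the badminton player is in house 3.
From clue 8, the person in the gray house must be in house 3.
House 4's sport must be golf (nothing else left).
House 4 color: only yellow fits.
Clue 3: the person with the onyx is in house 3.
House 2's gemstone must be peridot (nothing else left).
The only gemstone still possible for house 4 is garnet.
So: house 1 = volleyball/photography/red/ruby, house 2 = lacrosse/knitting/green/peridot, house 3 = badminton/hiking/gray/onyx, house 4 = golf/origami/yellow/garnet.

hiking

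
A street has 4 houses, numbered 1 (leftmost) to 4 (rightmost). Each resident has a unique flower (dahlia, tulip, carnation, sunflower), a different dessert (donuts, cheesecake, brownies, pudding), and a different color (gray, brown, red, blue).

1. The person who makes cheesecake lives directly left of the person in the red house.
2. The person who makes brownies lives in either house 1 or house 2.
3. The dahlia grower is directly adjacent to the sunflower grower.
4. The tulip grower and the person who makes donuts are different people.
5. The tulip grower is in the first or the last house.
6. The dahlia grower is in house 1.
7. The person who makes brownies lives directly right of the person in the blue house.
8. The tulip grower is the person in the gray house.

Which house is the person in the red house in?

2

Clue 6: the dahlia grower is in house 1.
From clue 7, the person who makes brownies must be in house 2.
By clue 7, the person in the blue house is in house 1.
House 4 flower: only tulip fits.
From clue 3, the sunflower grower must be in house 2.
That leaves carnation as the flower for house 3.
That leaves pudding as the dessert for house 4.
That leaves red as the color for house 2.
So house 3 gets brown for color.
House 4 color: only gray fits.
Clue 1 places the person who makes cheesecake in house 1.
That leaves donuts as the dessert for house 3.
So: house 1 = dahlia/cheesecake/blue, house 2 = sunflower/brownies/red, house 3 = carnation/donuts/brown, house 4 = tulip/pudding/gray.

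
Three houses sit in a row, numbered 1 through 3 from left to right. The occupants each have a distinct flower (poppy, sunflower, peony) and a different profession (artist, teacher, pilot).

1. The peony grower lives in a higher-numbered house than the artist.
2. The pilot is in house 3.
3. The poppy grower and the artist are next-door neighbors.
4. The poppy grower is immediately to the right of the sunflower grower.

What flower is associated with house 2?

The pilot is in house 3 (clue 2).
The only flower still possible for house 1 is sunflower.
By clue 4, the poppy grower is in house 2.
That leaves peony as the flower for house 3.
By clue 3, the artist is in house 1.
That leaves teacher as the profession for house 2.
So: house 1 = sunflower/artist, house 2 = poppy/teacher, house 3 = peony/pilot.

poppy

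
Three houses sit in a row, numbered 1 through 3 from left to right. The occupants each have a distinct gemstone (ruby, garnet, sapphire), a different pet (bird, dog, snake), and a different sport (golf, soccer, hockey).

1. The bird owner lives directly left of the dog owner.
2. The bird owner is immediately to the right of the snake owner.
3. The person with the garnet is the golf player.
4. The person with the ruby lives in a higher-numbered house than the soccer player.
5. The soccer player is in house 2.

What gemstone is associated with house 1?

By clue 2, the bird owner is in house 2.
By clue 2, the snake owner is in house 1.
The soccer player is in house 2 (clue 5).
The only pet still possible for house 3 is dog.
Clue 4: the person with the ruby is in house 3.
House 1 gemstone: only garnet fits.
House 2's gemstone must be sapphire (nothing else left).
The golf player is in house 1 (clue 3).
That leaves hockey as the sport for house 3.
So: house 1 = garnet/snake/golf, house 2 = sapphire/bird/soccer, house 3 = ruby/dog/hockey.

garnet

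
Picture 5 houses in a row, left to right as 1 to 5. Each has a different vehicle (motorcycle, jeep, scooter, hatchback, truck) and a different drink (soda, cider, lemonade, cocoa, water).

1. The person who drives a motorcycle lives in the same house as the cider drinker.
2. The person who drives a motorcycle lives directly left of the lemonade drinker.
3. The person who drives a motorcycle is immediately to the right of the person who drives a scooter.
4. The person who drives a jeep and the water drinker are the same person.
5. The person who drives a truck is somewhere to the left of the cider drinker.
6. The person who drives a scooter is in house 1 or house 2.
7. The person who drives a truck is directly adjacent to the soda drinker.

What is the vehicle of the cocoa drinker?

The person who drives a motorcycle is narrowed to house 2 or 3; consider each.
Placing it in house 2 leads to a contradiction, so it's in house 3.
By clue 1, the cider drinker is in house 3.
Clue 2 places the lemonade drinker in house 4.
The person who drives a scooter is in house 2 (clue 3).
House 1's vehicle must be truck (nothing else left).
By clue 4, the person who drives a jeep is in house 5.
Clue 4 places the water drinker in house 5.
The soda drinker is in house 2 (clue 7).
So house 4 gets hatchback for vehicle.
So house 1 gets cocoa for drink.
So: house 1 = truck/cocoa, house 2 = scooter/soda, house 3 = motorcycle/cider, house 4 = hatchback/lemonade, house 5 = jeep/water.

truck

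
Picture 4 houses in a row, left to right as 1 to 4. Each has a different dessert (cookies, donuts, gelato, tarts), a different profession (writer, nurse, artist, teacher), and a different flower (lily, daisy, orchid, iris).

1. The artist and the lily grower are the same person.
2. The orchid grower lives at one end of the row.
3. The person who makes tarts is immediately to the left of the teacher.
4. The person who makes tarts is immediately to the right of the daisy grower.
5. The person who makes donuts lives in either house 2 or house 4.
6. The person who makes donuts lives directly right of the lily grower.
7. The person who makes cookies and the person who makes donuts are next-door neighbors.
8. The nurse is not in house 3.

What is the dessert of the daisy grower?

donuts

The person who makes cookies is narrowed to house 1 or 3; consider each.
Placing it in house 3 leads to a contradiction, so it's in house 1.
By clue 7, the person who makes donuts is in house 2.
So house 3 gets tarts for dessert.
So house 4 gets gelato for dessert.
From clue 3, the teacher must be in house 4.
The daisy grower is in house 2 (clue 4).
The lily grower is in house 1 (clue 6).
The only flower still possible for house 3 is iris.
House 4's flower must be orchid (nothing else left).
By clue 1, the artist is in house 1.
House 3's profession must be writer (nothing else left).
House 2's profession must be nurse (nothing else left).
So: house 1 = cookies/artist/lily, house 2 = donuts/nurse/daisy, house 3 = tarts/writer/iris, house 4 = gelato/teacher/orchid.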